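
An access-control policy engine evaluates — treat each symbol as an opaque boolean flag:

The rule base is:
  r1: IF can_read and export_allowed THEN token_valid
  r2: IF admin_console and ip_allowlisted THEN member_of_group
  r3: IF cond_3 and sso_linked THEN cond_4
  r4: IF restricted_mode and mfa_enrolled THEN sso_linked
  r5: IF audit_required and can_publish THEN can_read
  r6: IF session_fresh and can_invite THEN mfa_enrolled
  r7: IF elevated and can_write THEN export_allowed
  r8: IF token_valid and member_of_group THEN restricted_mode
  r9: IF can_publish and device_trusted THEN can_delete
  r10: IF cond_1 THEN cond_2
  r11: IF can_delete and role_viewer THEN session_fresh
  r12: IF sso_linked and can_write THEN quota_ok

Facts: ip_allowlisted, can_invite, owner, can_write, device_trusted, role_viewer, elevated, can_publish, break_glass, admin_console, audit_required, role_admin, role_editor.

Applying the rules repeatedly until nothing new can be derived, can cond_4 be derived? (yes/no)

[1] r2 [IF admin_console and ip_allowlisted THEN member_of_group]; r5 [IF audit_required and can_publish THEN can_read]; r7 [IF elevated and can_write THEN export_allowed]; r9 [IF can_publish and device_trusted THEN can_delete]. ⇒ new: member_of_group, can_read, export_allowed, can_delete.
[2] r1 [IF can_read and export_allowed THEN token_valid]; r11 [IF can_delete and role_viewer THEN session_fresh]. ⇒ new: token_valid, session_fresh.
[3] r6 [IF session_fresh and can_invite THEN mfa_enrolled]; r8 [IF token_valid and member_of_group THEN restricted_mode]. ⇒ new: mfa_enrolled, restricted_mode.
[4] r4 [IF restricted_mode and mfa_enrolled THEN sso_linked]. ⇒ new: sso_linked.
[5] r12 [IF sso_linked and can_write THEN quota_ok]. ⇒ new: quota_ok.
Fixed point reached. cond_4 is concluded only by r3; r3 needs cond_3 (never derived).

no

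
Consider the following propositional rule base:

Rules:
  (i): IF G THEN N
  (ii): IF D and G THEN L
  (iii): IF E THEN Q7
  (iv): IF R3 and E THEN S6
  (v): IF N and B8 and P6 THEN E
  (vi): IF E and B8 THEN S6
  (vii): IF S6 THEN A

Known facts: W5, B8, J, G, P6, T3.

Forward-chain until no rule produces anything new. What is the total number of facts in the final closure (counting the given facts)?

11

Round 1 — (i), derive N.
Round 2 — (v), derive E.
Round 3 — (iii), (vi), derive Q7, S6.
Round 4 — (vii), derive A.
Closure: {A, B8, E, G, J, N, P6, Q7, S6, T3, W5} — 11 facts.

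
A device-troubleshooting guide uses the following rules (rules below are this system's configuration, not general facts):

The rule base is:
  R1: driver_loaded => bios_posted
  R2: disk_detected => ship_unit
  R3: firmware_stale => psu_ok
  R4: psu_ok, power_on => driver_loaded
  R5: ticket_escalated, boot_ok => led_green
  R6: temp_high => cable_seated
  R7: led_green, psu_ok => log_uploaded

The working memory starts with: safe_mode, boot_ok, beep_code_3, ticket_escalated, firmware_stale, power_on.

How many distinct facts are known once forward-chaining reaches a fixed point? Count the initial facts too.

11

Round 1 fires R3, R5, giving psu_ok, led_green.
Round 2 fires R4, R7, giving driver_loaded, log_uploaded.
Round 3 fires R1, giving bios_posted.
Closure: {beep_code_3, bios_posted, boot_ok, driver_loaded, firmware_stale, led_green, log_uploaded, power_on, psu_ok, safe_mode, ticket_escalated} — 11 facts.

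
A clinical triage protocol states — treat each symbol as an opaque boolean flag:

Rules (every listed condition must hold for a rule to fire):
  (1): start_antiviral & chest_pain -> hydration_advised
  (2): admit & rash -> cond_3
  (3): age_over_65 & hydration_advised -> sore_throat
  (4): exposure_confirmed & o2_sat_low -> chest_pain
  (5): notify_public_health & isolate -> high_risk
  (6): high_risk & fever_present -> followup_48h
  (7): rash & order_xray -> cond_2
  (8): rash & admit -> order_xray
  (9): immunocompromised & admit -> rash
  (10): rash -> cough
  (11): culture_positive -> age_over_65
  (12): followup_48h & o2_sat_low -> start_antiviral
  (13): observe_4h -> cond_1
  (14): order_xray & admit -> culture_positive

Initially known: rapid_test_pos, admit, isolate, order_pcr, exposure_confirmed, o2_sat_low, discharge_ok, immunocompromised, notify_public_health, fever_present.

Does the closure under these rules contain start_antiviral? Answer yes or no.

yes

Round 1: (4) [exposure_confirmed & o2_sat_low -> chest_pain]; (5) [notify_public_health & isolate -> high_risk]; (9) [immunocompromised & admit -> rash]. New: chest_pain, high_risk, rash.
Round 2: (2) [admit & rash -> cond_3]; (6) [high_risk & fever_present -> followup_48h]; (8) [rash & admit -> order_xray]; (10) [rash -> cough]. New: cond_3, followup_48h, order_xray, cough.
Round 3: (7) [rash & order_xray -> cond_2]; (12) [followup_48h & o2_sat_low -> start_antiviral]; (14) [order_xray & admit -> culture_positive]. New: cond_2, start_antiviral, culture_positive.
Round 4: (1) [start_antiviral & chest_pain -> hydration_advised]; (11) [culture_positive -> age_over_65]. New: hydration_advised, age_over_65.
Round 5: (3) [age_over_65 & hydration_advised -> sore_throat]. New: sore_throat.
start_antiviral appears in round 3, so it is derivable.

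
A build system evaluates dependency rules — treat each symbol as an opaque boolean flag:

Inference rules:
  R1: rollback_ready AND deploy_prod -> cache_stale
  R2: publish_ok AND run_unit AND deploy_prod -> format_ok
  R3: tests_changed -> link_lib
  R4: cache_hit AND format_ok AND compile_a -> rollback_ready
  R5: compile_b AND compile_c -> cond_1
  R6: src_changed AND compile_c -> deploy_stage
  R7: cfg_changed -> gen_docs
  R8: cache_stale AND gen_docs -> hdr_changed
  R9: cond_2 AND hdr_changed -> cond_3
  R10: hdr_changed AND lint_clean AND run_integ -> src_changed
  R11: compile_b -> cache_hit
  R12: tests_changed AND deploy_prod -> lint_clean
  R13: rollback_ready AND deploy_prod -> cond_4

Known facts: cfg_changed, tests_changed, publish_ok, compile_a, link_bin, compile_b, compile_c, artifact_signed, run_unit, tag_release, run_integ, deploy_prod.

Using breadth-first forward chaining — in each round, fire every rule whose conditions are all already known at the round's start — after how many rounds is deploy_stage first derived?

6

[1] R2 [publish_ok AND run_unit AND deploy_prod -> format_ok]; R3 [tests_changed -> link_lib]; R5 [compile_b AND compile_c -> cond_1]; R7 [cfg_changed -> gen_docs]; R11 [compile_b -> cache_hit]; R12 [tests_changed AND deploy_prod -> lint_clean]. ⇒ new: format_ok, link_lib, cond_1, gen_docs, cache_hit, lint_clean.
[2] R4 [cache_hit AND format_ok AND compile_a -> rollback_ready]. ⇒ new: rollback_ready.
[3] R1 [rollback_ready AND deploy_prod -> cache_stale]; R13 [rollback_ready AND deploy_prod -> cond_4]. ⇒ new: cache_stale, cond_4.
[4] R8 [cache_stale AND gen_docs -> hdr_changed]. ⇒ new: hdr_changed.
[5] R10 [hdr_changed AND lint_clean AND run_integ -> src_changed]. ⇒ new: src_changed.
[6] R6 [src_changed AND compile_c -> deploy_stage]. ⇒ new: deploy_stage.
deploy_stage first appears in round 6.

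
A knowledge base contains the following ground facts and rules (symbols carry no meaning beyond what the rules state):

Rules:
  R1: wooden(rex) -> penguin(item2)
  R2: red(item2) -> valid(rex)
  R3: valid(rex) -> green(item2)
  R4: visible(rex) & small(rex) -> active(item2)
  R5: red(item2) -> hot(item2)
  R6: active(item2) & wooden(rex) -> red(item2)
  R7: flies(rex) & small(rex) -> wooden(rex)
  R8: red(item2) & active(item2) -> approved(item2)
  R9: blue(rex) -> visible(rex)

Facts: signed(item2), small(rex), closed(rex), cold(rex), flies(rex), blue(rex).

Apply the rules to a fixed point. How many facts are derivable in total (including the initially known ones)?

Round 1 fires R7, R9, giving wooden(rex), visible(rex).
Round 2 fires R1, R4, giving penguin(item2), active(item2).
Round 3 fires R6, giving red(item2).
Round 4 fires R2, R5, R8, giving valid(rex), hot(item2), approved(item2).
Round 5 fires R3, giving green(item2).
Closure: {active(item2), approved(item2), blue(rex), closed(rex), cold(rex), flies(rex), green(item2), hot(item2), penguin(item2), red(item2), signed(item2), small(rex), valid(rex), visible(rex), wooden(rex)} — 15 facts.

15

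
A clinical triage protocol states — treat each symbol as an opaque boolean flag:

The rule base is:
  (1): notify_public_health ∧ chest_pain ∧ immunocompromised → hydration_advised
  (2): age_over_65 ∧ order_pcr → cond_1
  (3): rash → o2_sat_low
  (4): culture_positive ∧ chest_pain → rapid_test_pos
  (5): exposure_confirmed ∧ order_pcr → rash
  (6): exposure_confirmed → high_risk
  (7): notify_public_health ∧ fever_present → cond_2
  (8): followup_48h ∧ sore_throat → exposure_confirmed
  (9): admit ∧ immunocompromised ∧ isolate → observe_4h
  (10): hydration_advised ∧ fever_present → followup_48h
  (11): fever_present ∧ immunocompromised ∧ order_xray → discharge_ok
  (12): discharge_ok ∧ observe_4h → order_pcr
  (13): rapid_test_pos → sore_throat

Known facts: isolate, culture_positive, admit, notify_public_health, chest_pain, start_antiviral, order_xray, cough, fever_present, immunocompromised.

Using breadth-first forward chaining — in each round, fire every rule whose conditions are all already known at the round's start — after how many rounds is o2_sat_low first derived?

Round 1 — (1), (4), (7), (9), (11), derive hydration_advised, rapid_test_pos, cond_2, observe_4h, discharge_ok.
Round 2 — (10), (12), (13), derive followup_48h, order_pcr, sore_throat.
Round 3 — (8), derive exposure_confirmed.
Round 4 — (5), (6), derive rash, high_risk.
Round 5 — (3), derive o2_sat_low.
o2_sat_low first appears in round 5.

5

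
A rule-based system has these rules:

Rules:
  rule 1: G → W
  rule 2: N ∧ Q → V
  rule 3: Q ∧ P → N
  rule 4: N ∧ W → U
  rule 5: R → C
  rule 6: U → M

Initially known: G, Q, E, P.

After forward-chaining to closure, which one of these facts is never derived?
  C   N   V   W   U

C

Round 1: rule 1 [G → W]; rule 3 [Q ∧ P → N]. Adds W, N.
Round 2: rule 2 [N ∧ Q → V]; rule 4 [N ∧ W → U]. Adds V, U.
Round 3: rule 6 [U → M]. Adds M.
Derived: V (round 2), N (round 1), W (round 1), U (round 2). C never appears in any round.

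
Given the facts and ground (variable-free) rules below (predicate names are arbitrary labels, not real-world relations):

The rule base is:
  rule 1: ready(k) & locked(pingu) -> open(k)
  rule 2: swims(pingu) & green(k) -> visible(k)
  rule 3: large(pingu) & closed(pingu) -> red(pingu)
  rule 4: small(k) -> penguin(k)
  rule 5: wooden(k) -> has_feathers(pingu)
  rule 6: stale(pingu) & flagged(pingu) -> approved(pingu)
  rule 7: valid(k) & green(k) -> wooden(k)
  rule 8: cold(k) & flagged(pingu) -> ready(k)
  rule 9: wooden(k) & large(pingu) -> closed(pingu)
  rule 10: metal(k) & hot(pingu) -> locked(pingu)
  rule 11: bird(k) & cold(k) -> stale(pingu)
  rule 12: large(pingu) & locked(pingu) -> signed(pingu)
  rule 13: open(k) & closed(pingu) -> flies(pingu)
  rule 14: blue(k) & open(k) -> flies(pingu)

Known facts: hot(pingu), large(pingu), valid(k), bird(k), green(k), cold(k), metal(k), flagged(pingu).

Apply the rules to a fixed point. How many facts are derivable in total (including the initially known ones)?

19

Round 1: rule 7 [valid(k) & green(k) -> wooden(k)]; rule 8 [cold(k) & flagged(pingu) -> ready(k)]; rule 10 [metal(k) & hot(pingu) -> locked(pingu)]; rule 11 [bird(k) & cold(k) -> stale(pingu)]. Adds wooden(k), ready(k), locked(pingu), stale(pingu).
Round 2: rule 1 [ready(k) & locked(pingu) -> open(k)]; rule 5 [wooden(k) -> has_feathers(pingu)]; rule 6 [stale(pingu) & flagged(pingu) -> approved(pingu)]; rule 9 [wooden(k) & large(pingu) -> closed(pingu)]; rule 12 [large(pingu) & locked(pingu) -> signed(pingu)]. Adds open(k), has_feathers(pingu), approved(pingu), closed(pingu), signed(pingu).
Round 3: rule 3 [large(pingu) & closed(pingu) -> red(pingu)]; rule 13 [open(k) & closed(pingu) -> flies(pingu)]. Adds red(pingu), flies(pingu).
Closure: {approved(pingu), bird(k), closed(pingu), cold(k), flagged(pingu), flies(pingu), green(k), has_feathers(pingu), hot(pingu), large(pingu), locked(pingu), metal(k), open(k), ready(k), red(pingu), signed(pingu), stale(pingu), valid(k), wooden(k)} — 19 facts.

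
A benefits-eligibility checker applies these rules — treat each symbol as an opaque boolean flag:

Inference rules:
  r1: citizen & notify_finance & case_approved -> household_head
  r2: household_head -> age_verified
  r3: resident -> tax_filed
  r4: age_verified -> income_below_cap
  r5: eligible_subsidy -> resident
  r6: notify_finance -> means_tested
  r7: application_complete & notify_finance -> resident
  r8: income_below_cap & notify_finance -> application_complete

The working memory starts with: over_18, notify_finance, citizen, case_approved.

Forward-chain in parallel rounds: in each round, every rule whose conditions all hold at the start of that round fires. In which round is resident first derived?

[1] r1 [citizen & notify_finance & case_approved -> household_head]; r6 [notify_finance -> means_tested]. ⇒ new: household_head, means_tested.
[2] r2 [household_head -> age_verified]. ⇒ new: age_verified.
[3] r4 [age_verified -> income_below_cap]. ⇒ new: income_below_cap.
[4] r8 [income_below_cap & notify_finance -> application_complete]. ⇒ new: application_complete.
[5] r7 [application_complete & notify_finance -> resident]. ⇒ new: resident.
resident first appears in round 5.

5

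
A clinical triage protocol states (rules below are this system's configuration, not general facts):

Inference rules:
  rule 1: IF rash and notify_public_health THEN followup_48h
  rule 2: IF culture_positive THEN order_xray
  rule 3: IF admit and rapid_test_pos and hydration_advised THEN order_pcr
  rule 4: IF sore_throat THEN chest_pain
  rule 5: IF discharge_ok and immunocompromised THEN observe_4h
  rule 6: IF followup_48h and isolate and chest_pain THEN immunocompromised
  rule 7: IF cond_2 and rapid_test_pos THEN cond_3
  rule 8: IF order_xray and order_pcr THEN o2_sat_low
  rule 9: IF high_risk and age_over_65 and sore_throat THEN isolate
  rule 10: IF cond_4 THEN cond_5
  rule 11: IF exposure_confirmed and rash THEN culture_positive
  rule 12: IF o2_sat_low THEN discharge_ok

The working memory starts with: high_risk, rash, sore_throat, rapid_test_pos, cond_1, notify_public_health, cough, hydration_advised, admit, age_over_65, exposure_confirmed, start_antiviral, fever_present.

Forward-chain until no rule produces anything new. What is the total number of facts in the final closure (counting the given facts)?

Round 1: rule 1 [IF rash and notify_public_health THEN followup_48h]; rule 3 [IF admit and rapid_test_pos and hydration_advised THEN order_pcr]; rule 4 [IF sore_throat THEN chest_pain]; rule 9 [IF high_risk and age_over_65 and sore_throat THEN isolate]; rule 11 [IF exposure_confirmed and rash THEN culture_positive]. Adds followup_48h, order_pcr, chest_pain, isolate, culture_positive.
Round 2: rule 2 [IF culture_positive THEN order_xray]; rule 6 [IF followup_48h and isolate and chest_pain THEN immunocompromised]. Adds order_xray, immunocompromised.
Round 3: rule 8 [IF order_xray and order_pcr THEN o2_sat_low]. Adds o2_sat_low.
Round 4: rule 12 [IF o2_sat_low THEN discharge_ok]. Adds discharge_ok.
Round 5: rule 5 [IF discharge_ok and immunocompromised THEN observe_4h]. Adds observe_4h.
Closure: {admit, age_over_65, chest_pain, cond_1, cough, culture_positive, discharge_ok, exposure_confirmed, fever_present, followup_48h, high_risk, hydration_advised, immunocompromised, isolate, notify_public_health, o2_sat_low, observe_4h, order_pcr, order_xray, rapid_test_pos, rash, sore_throat, start_antiviral} — 23 facts.

23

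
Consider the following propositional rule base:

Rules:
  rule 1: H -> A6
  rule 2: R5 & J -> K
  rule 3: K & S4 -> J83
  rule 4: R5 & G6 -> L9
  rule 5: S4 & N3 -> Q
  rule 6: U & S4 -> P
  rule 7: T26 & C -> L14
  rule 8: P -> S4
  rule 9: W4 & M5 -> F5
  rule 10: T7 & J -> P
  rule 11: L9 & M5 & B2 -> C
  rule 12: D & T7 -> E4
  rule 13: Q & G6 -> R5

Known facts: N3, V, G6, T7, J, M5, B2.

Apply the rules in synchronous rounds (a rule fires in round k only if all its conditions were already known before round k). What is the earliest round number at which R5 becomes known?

Round 1 — rule 10, derive P.
Round 2 — rule 8, derive S4.
Round 3 — rule 5, derive Q.
Round 4 — rule 13, derive R5.
R5 first appears in round 4.

4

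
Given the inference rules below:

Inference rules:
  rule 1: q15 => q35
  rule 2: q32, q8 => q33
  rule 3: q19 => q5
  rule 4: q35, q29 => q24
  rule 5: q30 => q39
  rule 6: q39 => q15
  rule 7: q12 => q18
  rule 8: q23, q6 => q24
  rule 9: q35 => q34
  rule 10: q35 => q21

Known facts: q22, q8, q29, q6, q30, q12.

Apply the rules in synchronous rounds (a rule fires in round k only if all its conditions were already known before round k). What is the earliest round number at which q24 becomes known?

4

Round 1: rule 5 [q30 => q39]; rule 7 [q12 => q18]. New: q39, q18.
Round 2: rule 6 [q39 => q15]. New: q15.
Round 3: rule 1 [q15 => q35]. New: q35.
Round 4: rule 4 [q35, q29 => q24]; rule 9 [q35 => q34]; rule 10 [q35 => q21]. New: q24, q34, q21.
q24 first appears in round 4.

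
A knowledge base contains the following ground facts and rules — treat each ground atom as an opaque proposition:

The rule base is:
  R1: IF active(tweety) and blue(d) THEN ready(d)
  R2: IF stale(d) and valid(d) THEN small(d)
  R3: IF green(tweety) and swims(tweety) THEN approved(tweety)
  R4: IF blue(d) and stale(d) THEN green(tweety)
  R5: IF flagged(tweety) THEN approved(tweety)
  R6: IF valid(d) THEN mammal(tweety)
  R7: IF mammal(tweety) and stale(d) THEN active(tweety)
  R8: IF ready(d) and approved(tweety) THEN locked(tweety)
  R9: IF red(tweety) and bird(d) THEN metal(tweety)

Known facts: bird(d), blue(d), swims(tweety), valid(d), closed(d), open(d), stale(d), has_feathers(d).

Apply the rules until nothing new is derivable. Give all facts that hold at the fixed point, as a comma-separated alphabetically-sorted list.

active(tweety), approved(tweety), bird(d), blue(d), closed(d), green(tweety), has_feathers(d), locked(tweety), mammal(tweety), open(d), ready(d), small(d), stale(d), swims(tweety), valid(d)

Round 1: R2 [IF stale(d) and valid(d) THEN small(d)]; R4 [IF blue(d) and stale(d) THEN green(tweety)]; R6 [IF valid(d) THEN mammal(tweety)]. New: small(d), green(tweety), mammal(tweety).
Round 2: R3 [IF green(tweety) and swims(tweety) THEN approved(tweety)]; R7 [IF mammal(tweety) and stale(d) THEN active(tweety)]. New: approved(tweety), active(tweety).
Round 3: R1 [IF active(tweety) and blue(d) THEN ready(d)]. New: ready(d).
Round 4: R8 [IF ready(d) and approved(tweety) THEN locked(tweety)]. New: locked(tweety).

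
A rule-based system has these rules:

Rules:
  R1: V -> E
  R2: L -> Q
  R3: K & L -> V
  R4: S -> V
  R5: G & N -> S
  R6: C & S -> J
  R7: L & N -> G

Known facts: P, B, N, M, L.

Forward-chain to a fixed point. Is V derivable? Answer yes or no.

yes

Round 1: R2 [L -> Q]; R7 [L & N -> G]. Adds Q, G.
Round 2: R5 [G & N -> S]. Adds S.
Round 3: R4 [S -> V]. Adds V.
Round 4: R1 [V -> E]. Adds E.
V appears in round 3, so it is derivable.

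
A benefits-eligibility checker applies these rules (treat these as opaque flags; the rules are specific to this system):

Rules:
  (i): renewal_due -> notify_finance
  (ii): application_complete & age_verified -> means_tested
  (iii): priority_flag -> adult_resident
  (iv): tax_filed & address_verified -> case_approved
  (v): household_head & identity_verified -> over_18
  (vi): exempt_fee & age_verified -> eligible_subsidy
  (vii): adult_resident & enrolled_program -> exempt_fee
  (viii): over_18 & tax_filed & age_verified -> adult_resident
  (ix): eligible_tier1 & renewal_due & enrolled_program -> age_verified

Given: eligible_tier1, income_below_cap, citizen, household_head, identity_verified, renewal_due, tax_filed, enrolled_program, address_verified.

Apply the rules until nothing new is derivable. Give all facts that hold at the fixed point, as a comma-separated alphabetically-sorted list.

Round 1: (i) [renewal_due -> notify_finance]; (iv) [tax_filed & address_verified -> case_approved]; (v) [household_head & identity_verified -> over_18]; (ix) [eligible_tier1 & renewal_due & enrolled_program -> age_verified]. New: notify_finance, case_approved, over_18, age_verified.
Round 2: (viii) [over_18 & tax_filed & age_verified -> adult_resident]. New: adult_resident.
Round 3: (vii) [adult_resident & enrolled_program -> exempt_fee]. New: exempt_fee.
Round 4: (vi) [exempt_fee & age_verified -> eligible_subsidy]. New: eligible_subsidy.

address_verified, adult_resident, age_verified, case_approved, citizen, eligible_subsidy, eligible_tier1, enrolled_program, exempt_fee, household_head, identity_verified, income_below_cap, notify_finance, over_18, renewal_due, tax_filed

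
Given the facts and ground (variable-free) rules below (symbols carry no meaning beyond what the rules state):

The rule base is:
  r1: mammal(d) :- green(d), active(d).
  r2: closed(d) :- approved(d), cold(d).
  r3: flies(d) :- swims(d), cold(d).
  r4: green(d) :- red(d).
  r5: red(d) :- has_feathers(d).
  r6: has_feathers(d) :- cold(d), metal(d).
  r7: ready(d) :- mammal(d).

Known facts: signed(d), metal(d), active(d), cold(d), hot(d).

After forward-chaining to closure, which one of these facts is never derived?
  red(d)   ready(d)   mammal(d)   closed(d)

closed(d)

Round 1: r6 [has_feathers(d) :- cold(d), metal(d).]. Adds has_feathers(d).
Round 2: r5 [red(d) :- has_feathers(d).]. Adds red(d).
Round 3: r4 [green(d) :- red(d).]. Adds green(d).
Round 4: r1 [mammal(d) :- green(d), active(d).]. Adds mammal(d).
Round 5: r7 [ready(d) :- mammal(d).]. Adds ready(d).
Derived: red(d) (round 2), ready(d) (round 5), mammal(d) (round 4). closed(d) never appears in any round.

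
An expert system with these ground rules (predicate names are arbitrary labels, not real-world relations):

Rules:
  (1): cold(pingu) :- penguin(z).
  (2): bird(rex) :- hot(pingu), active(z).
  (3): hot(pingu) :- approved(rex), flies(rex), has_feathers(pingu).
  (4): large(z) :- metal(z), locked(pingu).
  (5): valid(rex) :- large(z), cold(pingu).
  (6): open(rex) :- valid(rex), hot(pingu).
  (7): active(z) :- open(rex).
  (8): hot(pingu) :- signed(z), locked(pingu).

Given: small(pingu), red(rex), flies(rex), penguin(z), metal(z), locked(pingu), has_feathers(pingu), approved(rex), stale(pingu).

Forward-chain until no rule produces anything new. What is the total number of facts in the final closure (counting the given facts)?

Round 1: (1) [cold(pingu) :- penguin(z).]; (3) [hot(pingu) :- approved(rex), flies(rex), has_feathers(pingu).]; (4) [large(z) :- metal(z), locked(pingu).]. Adds cold(pingu), hot(pingu), large(z).
Round 2: (5) [valid(rex) :- large(z), cold(pingu).]. Adds valid(rex).
Round 3: (6) [open(rex) :- valid(rex), hot(pingu).]. Adds open(rex).
Round 4: (7) [active(z) :- open(rex).]. Adds active(z).
Round 5: (2) [bird(rex) :- hot(pingu), active(z).]. Adds bird(rex).
Closure: {active(z), approved(rex), bird(rex), cold(pingu), flies(rex), has_feathers(pingu), hot(pingu), large(z), locked(pingu), metal(z), open(rex), penguin(z), red(rex), small(pingu), stale(pingu), valid(rex)} — 16 facts.

16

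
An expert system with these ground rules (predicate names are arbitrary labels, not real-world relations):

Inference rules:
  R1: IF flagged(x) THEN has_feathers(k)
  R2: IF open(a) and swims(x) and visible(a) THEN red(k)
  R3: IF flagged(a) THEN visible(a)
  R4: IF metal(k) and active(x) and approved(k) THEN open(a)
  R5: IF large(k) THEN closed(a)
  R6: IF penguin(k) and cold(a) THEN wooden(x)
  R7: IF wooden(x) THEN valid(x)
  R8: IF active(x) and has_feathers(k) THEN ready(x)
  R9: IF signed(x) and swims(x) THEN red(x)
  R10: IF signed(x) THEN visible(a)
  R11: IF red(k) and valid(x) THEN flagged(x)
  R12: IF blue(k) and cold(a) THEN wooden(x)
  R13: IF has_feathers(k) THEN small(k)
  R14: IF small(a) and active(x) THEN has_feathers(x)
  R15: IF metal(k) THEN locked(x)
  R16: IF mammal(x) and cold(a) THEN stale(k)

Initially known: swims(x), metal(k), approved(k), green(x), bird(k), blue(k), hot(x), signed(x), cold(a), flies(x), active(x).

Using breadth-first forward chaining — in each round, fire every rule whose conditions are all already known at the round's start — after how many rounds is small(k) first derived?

5

Round 1: R4 [IF metal(k) and active(x) and approved(k) THEN open(a)]; R9 [IF signed(x) and swims(x) THEN red(x)]; R10 [IF signed(x) THEN visible(a)]; R12 [IF blue(k) and cold(a) THEN wooden(x)]; R15 [IF metal(k) THEN locked(x)]. Adds open(a), red(x), visible(a), wooden(x), locked(x).
Round 2: R2 [IF open(a) and swims(x) and visible(a) THEN red(k)]; R7 [IF wooden(x) THEN valid(x)]. Adds red(k), valid(x).
Round 3: R11 [IF red(k) and valid(x) THEN flagged(x)]. Adds flagged(x).
Round 4: R1 [IF flagged(x) THEN has_feathers(k)]. Adds has_feathers(k).
Round 5: R8 [IF active(x) and has_feathers(k) THEN ready(x)]; R13 [IF has_feathers(k) THEN small(k)]. Adds ready(x), small(k).
small(k) first appears in round 5.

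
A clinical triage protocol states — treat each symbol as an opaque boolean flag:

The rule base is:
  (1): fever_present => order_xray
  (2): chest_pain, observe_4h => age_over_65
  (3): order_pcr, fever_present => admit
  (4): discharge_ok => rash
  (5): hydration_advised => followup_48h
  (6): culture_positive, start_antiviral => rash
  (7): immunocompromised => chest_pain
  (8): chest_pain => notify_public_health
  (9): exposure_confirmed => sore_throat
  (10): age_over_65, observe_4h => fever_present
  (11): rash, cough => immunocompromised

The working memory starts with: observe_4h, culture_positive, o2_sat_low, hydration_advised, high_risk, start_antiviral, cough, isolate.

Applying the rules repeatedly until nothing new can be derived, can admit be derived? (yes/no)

Round 1: (5) [hydration_advised => followup_48h]; (6) [culture_positive, start_antiviral => rash]. New: followup_48h, rash.
Round 2: (11) [rash, cough => immunocompromised]. New: immunocompromised.
Round 3: (7) [immunocompromised => chest_pain]. New: chest_pain.
Round 4: (2) [chest_pain, observe_4h => age_over_65]; (8) [chest_pain => notify_public_health]. New: age_over_65, notify_public_health.
Round 5: (10) [age_over_65, observe_4h => fever_present]. New: fever_present.
Round 6: (1) [fever_present => order_xray]. New: order_xray.
Fixed point reached. admit is concluded only by (3); (3) needs order_pcr (never derived).

no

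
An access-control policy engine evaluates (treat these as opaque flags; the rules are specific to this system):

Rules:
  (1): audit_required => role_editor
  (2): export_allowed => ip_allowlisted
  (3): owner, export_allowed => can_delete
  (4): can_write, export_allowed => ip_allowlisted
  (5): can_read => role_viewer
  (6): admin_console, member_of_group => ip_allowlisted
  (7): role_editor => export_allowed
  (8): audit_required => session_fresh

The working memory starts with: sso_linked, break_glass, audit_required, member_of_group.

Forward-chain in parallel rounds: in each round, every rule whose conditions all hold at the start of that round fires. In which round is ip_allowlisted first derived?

Round 1: (1) [audit_required => role_editor]; (8) [audit_required => session_fresh]. Adds role_editor, session_fresh.
Round 2: (7) [role_editor => export_allowed]. Adds export_allowed.
Round 3: (2) [export_allowed => ip_allowlisted]. Adds ip_allowlisted.
ip_allowlisted first appears in round 3.

3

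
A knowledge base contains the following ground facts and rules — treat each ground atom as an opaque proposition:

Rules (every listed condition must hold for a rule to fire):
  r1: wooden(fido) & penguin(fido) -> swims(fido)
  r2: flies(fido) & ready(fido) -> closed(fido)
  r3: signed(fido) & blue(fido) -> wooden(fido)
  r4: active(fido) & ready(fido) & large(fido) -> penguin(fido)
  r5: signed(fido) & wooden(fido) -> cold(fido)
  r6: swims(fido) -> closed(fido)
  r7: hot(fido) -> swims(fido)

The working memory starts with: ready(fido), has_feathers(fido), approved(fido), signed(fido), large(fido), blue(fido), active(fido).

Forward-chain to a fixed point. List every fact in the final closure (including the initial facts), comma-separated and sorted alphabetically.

active(fido), approved(fido), blue(fido), closed(fido), cold(fido), has_feathers(fido), large(fido), penguin(fido), ready(fido), signed(fido), swims(fido), wooden(fido)

Round 1: r3 [signed(fido) & blue(fido) -> wooden(fido)]; r4 [active(fido) & ready(fido) & large(fido) -> penguin(fido)]. Adds wooden(fido), penguin(fido).
Round 2: r1 [wooden(fido) & penguin(fido) -> swims(fido)]; r5 [signed(fido) & wooden(fido) -> cold(fido)]. Adds swims(fido), cold(fido).
Round 3: r6 [swims(fido) -> closed(fido)]. Adds closed(fido).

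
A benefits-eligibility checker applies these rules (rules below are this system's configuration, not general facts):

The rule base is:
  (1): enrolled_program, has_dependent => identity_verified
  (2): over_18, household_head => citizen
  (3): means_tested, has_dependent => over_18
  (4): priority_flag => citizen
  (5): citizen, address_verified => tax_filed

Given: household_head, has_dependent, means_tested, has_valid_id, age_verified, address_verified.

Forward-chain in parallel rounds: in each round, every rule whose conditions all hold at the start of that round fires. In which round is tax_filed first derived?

3

Round 1: (3) [means_tested, has_dependent => over_18]. Adds over_18.
Round 2: (2) [over_18, household_head => citizen]. Adds citizen.
Round 3: (5) [citizen, address_verified => tax_filed]. Adds tax_filed.
tax_filed first appears in round 3.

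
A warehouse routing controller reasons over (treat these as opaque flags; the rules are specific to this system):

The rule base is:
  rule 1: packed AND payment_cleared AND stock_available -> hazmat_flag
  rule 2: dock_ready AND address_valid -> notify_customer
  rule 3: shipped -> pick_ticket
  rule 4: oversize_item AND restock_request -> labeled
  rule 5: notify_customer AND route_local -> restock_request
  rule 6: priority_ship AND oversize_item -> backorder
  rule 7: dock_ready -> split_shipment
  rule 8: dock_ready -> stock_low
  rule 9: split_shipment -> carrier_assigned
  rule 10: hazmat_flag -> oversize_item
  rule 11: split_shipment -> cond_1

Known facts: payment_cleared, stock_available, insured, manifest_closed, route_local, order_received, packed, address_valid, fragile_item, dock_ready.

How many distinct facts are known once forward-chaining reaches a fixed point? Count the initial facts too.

Round 1 — rule 1, rule 2, rule 7, rule 8, derive hazmat_flag, notify_customer, split_shipment, stock_low.
Round 2 — rule 5, rule 9, rule 10, rule 11, derive restock_request, carrier_assigned, oversize_item, cond_1.
Round 3 — rule 4, derive labeled.
Closure: {address_valid, carrier_assigned, cond_1, dock_ready, fragile_item, hazmat_flag, insured, labeled, manifest_closed, notify_customer, order_received, oversize_item, packed, payment_cleared, restock_request, route_local, split_shipment, stock_available, stock_low} — 19 facts.

19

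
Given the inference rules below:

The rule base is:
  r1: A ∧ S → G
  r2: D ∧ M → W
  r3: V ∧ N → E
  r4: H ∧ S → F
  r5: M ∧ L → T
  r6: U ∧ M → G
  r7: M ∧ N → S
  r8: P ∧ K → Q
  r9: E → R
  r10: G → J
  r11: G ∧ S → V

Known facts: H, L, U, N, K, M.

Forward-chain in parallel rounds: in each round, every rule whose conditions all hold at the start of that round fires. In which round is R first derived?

Round 1: r5 [M ∧ L → T]; r6 [U ∧ M → G]; r7 [M ∧ N → S]. New: T, G, S.
Round 2: r4 [H ∧ S → F]; r10 [G → J]; r11 [G ∧ S → V]. New: F, J, V.
Round 3: r3 [V ∧ N → E]. New: E.
Round 4: r9 [E → R]. New: R.
R first appears in round 4.

4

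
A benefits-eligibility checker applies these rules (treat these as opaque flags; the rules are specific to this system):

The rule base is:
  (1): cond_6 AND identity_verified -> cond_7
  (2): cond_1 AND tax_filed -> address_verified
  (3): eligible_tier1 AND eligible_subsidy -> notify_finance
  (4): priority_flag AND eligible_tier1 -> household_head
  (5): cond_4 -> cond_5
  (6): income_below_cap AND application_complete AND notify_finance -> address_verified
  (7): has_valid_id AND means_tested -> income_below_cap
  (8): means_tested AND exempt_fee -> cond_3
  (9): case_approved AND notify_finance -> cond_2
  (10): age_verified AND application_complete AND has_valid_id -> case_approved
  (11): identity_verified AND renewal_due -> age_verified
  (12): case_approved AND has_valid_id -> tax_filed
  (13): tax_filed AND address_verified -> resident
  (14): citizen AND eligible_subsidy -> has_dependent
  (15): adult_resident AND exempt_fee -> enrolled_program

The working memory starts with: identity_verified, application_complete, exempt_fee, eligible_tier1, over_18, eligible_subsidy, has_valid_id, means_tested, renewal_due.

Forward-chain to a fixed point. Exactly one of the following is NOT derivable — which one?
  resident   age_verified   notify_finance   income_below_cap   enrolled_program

enrolled_program

[1] (3) [eligible_tier1 AND eligible_subsidy -> notify_finance]; (7) [has_valid_id AND means_tested -> income_below_cap]; (8) [means_tested AND exempt_fee -> cond_3]; (11) [identity_verified AND renewal_due -> age_verified]. ⇒ new: notify_finance, income_below_cap, cond_3, age_verified.
[2] (6) [income_below_cap AND application_complete AND notify_finance -> address_verified]; (10) [age_verified AND application_complete AND has_valid_id -> case_approved]. ⇒ new: address_verified, case_approved.
[3] (9) [case_approved AND notify_finance -> cond_2]; (12) [case_approved AND has_valid_id -> tax_filed]. ⇒ new: cond_2, tax_filed.
[4] (13) [tax_filed AND address_verified -> resident]. ⇒ new: resident.
Derived: income_below_cap (round 1), age_verified (round 1), resident (round 4), notify_finance (round 1). enrolled_program never appears in any round.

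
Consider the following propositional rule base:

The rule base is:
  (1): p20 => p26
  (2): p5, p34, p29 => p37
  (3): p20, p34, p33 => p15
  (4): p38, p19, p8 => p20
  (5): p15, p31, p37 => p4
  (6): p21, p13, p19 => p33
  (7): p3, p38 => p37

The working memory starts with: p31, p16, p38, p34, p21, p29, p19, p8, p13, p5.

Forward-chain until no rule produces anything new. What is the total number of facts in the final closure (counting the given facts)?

Round 1: (2) [p5, p34, p29 => p37]; (4) [p38, p19, p8 => p20]; (6) [p21, p13, p19 => p33]. Adds p37, p20, p33.
Round 2: (1) [p20 => p26]; (3) [p20, p34, p33 => p15]. Adds p26, p15.
Round 3: (5) [p15, p31, p37 => p4]. Adds p4.
Closure: {p13, p15, p16, p19, p20, p21, p26, p29, p31, p33, p34, p37, p38, p4, p5, p8} — 16 facts.

16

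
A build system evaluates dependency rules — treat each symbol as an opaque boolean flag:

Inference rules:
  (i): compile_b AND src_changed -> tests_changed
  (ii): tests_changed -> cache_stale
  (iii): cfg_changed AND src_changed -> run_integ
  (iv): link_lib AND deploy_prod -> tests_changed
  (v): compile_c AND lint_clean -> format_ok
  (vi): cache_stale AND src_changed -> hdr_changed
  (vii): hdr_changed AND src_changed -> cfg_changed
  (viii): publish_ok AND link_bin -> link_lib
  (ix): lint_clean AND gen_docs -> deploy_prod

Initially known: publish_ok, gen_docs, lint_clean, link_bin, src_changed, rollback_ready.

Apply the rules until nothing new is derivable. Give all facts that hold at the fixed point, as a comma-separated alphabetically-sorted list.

[1] (viii) [publish_ok AND link_bin -> link_lib]; (ix) [lint_clean AND gen_docs -> deploy_prod]. ⇒ new: link_lib, deploy_prod.
[2] (iv) [link_lib AND deploy_prod -> tests_changed]. ⇒ new: tests_changed.
[3] (ii) [tests_changed -> cache_stale]. ⇒ new: cache_stale.
[4] (vi) [cache_stale AND src_changed -> hdr_changed]. ⇒ new: hdr_changed.
[5] (vii) [hdr_changed AND src_changed -> cfg_changed]. ⇒ new: cfg_changed.
[6] (iii) [cfg_changed AND src_changed -> run_integ]. ⇒ new: run_integ.

cache_stale, cfg_changed, deploy_prod, gen_docs, hdr_changed, link_bin, link_lib, lint_clean, publish_ok, rollback_ready, run_integ, src_changed, tests_changed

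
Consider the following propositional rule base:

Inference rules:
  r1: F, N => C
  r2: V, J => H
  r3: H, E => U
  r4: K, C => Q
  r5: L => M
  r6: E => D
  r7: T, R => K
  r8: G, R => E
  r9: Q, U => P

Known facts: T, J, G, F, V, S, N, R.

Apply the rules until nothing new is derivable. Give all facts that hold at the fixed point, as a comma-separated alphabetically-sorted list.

Round 1 — r1, r2, r7, r8, derive C, H, K, E.
Round 2 — r3, r4, r6, derive U, Q, D.
Round 3 — r9, derive P.

C, D, E, F, G, H, J, K, N, P, Q, R, S, T, U, V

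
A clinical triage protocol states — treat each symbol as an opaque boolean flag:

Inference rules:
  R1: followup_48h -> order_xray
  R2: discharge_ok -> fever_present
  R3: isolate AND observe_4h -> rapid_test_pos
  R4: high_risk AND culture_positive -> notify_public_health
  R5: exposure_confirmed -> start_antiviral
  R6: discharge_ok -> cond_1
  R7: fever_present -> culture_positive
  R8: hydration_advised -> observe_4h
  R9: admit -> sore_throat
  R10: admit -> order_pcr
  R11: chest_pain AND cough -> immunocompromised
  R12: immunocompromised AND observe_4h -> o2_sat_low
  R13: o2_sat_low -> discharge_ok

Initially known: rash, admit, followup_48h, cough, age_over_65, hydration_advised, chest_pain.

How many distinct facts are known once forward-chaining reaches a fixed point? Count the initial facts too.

Round 1 — R1, R8, R9, R10, R11, derive order_xray, observe_4h, sore_throat, order_pcr, immunocompromised.
Round 2 — R12, derive o2_sat_low.
Round 3 — R13, derive discharge_ok.
Round 4 — R2, R6, derive fever_present, cond_1.
Round 5 — R7, derive culture_positive.
Closure: {admit, age_over_65, chest_pain, cond_1, cough, culture_positive, discharge_ok, fever_present, followup_48h, hydration_advised, immunocompromised, o2_sat_low, observe_4h, order_pcr, order_xray, rash, sore_throat} — 17 facts.

17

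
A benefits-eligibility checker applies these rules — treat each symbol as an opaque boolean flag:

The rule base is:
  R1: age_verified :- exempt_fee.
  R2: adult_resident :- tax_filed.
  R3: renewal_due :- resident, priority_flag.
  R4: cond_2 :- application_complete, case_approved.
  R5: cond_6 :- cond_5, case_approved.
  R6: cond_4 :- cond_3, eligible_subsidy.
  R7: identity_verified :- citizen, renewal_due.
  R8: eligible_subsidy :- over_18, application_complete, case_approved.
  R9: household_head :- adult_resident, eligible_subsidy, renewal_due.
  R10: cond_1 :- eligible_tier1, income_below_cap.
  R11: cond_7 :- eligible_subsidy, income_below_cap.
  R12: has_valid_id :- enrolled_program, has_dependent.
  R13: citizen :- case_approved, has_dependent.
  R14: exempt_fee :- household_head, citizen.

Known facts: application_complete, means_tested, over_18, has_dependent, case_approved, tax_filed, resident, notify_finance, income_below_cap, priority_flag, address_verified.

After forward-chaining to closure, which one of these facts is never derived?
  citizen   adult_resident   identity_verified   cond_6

Round 1: R2 [adult_resident :- tax_filed.]; R3 [renewal_due :- resident, priority_flag.]; R4 [cond_2 :- application_complete, case_approved.]; R8 [eligible_subsidy :- over_18, application_complete, case_approved.]; R13 [citizen :- case_approved, has_dependent.]. New: adult_resident, renewal_due, cond_2, eligible_subsidy, citizen.
Round 2: R7 [identity_verified :- citizen, renewal_due.]; R9 [household_head :- adult_resident, eligible_subsidy, renewal_due.]; R11 [cond_7 :- eligible_subsidy, income_below_cap.]. New: identity_verified, household_head, cond_7.
Round 3: R14 [exempt_fee :- household_head, citizen.]. New: exempt_fee.
Round 4: R1 [age_verified :- exempt_fee.]. New: age_verified.
Derived: adult_resident (round 1), citizen (round 1), identity_verified (round 2). cond_6 never appears in any round.

cond_6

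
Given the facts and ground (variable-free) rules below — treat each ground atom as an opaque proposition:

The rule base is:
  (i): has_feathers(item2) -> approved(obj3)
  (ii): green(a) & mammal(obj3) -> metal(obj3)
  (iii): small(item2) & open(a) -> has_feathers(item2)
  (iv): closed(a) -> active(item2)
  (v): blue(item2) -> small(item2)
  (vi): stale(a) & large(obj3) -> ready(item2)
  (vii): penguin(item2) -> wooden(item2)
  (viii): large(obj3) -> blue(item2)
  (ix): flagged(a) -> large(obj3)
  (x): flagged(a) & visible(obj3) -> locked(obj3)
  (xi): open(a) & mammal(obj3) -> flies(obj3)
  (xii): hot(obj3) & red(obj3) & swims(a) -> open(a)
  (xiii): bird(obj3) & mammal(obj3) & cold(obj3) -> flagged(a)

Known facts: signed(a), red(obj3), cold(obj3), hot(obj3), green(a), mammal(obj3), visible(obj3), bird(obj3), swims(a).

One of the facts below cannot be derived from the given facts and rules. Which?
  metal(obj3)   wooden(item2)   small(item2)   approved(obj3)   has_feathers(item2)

Round 1 fires (ii), (xii), (xiii), giving metal(obj3), open(a), flagged(a).
Round 2 fires (ix), (x), (xi), giving large(obj3), locked(obj3), flies(obj3).
Round 3 fires (viii), giving blue(item2).
Round 4 fires (v), giving small(item2).
Round 5 fires (iii), giving has_feathers(item2).
Round 6 fires (i), giving approved(obj3).
Derived: approved(obj3) (round 6), metal(obj3) (round 1), small(item2) (round 4), has_feathers(item2) (round 5). wooden(item2) never appears in any round.

wooden(item2)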